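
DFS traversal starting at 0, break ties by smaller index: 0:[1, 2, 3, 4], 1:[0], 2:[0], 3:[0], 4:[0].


DFS stack-based: start with [0]
Visit order: [0, 1, 2, 3, 4]


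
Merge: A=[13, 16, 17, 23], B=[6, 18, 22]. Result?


Compare heads, take smaller each step.
Merged: [6, 13, 16, 17, 18, 22, 23]


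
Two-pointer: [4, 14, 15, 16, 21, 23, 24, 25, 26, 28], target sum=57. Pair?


Two pointers: lo=0, hi=9
No pair sums to 57


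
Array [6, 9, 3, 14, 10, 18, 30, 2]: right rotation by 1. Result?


Right rotate by 1: [2, 6, 9, 3, 14, 10, 18, 30]


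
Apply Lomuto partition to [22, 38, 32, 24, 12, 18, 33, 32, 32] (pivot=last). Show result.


Elements <= 32 go left of pivot.
Result: [22, 32, 24, 12, 18, 32, 32, 38, 33], pivot at index 6


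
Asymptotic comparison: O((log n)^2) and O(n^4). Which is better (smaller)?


polylogarithmic grows slower than quartic
O((log n)^2) is asymptotically smaller; O(n^4) grows faster


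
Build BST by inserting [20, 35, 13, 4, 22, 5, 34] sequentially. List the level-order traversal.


Root = 20; build tree by BST insertion.
Level-Order traversal: [20, 13, 35, 4, 22, 5, 34]


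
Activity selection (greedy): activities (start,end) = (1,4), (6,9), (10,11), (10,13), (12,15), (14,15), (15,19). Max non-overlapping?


Greedy: pick earliest-ending, then skip overlaps.
Selected (5 activities): [(1, 4), (6, 9), (10, 11), (12, 15), (15, 19)]


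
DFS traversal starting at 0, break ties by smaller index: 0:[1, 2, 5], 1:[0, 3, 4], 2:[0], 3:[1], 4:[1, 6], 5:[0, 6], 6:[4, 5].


DFS stack-based: start with [0]
Visit order: [0, 1, 3, 4, 6, 5, 2]


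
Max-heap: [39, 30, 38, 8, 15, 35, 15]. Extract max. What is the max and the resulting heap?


Max = 39
Replace root with last, heapify down
Resulting heap: [38, 30, 35, 8, 15, 15]


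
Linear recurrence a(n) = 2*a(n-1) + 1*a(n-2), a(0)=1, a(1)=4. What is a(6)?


Build bottom-up:
...a(4)=53, a(5)=128, a(6)=2*128+1*53=309


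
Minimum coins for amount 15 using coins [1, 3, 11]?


dp[0]=0; dp[i]=1+min(dp[i-c] for c in coins)
...dp[10]=4, dp[11]=1, dp[12]=2, dp[13]=3, dp[14]=2, dp[15]=3
Minimum coins for 15 = 3


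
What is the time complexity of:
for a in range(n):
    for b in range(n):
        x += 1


Per nesting level: O(n) * O(n) = O(n^2)
Complexity: O(n^2)


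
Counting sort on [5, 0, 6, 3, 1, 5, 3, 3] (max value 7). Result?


Count array: [1, 1, 0, 3, 0, 2, 1, 0]
Reconstruct: [0, 1, 3, 3, 3, 5, 5, 6]


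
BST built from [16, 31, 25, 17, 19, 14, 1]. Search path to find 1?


BST root = 16
Search for 1: compare at each node
Path: [16, 14, 1]


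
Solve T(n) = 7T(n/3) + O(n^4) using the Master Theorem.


a=7, b=3, c=4. log_3(7)=1.771 < c=4. Case 3: O(n^c) = O(n^4)
Complexity: O(n^4)


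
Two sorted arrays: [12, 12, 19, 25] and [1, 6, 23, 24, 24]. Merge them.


Compare heads, take smaller each step.
Merged: [1, 6, 12, 12, 19, 23, 24, 24, 25]


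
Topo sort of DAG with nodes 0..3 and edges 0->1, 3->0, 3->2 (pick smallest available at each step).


Kahn's algorithm, process smallest node first
Order: [3, 0, 1, 2]


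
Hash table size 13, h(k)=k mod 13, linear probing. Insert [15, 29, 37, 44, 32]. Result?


Insertions: 15->slot 2; 29->slot 3; 37->slot 11; 44->slot 5; 32->slot 6
Table: [None, None, 15, 29, None, 44, 32, None, None, None, None, 37, None]


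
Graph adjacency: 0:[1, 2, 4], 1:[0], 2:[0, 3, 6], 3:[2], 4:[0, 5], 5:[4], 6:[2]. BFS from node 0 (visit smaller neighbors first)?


BFS queue: start with [0]
Visit order: [0, 1, 2, 4, 3, 6, 5]


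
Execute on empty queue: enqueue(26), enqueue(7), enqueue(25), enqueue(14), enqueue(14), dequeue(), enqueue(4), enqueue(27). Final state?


enqueue(26) -> [26]
enqueue(7) -> [26, 7]
enqueue(25) -> [26, 7, 25]
enqueue(14) -> [26, 7, 25, 14]
enqueue(14) -> [26, 7, 25, 14, 14]
dequeue() returns 26 -> [7, 25, 14, 14]
enqueue(4) -> [7, 25, 14, 14, 4]
enqueue(27) -> [7, 25, 14, 14, 4, 27]
Final queue (front to back): [7, 25, 14, 14, 4, 27]


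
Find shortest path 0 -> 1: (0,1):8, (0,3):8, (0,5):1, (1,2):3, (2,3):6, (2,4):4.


Dijkstra from 0:
Distances: {0: 0, 1: 8, 2: 11, 3: 8, 4: 15, 5: 1}
Shortest distance to 1 = 8, path = [0, 1]


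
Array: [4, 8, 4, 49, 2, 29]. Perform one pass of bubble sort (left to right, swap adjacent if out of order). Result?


After one pass: [4, 4, 8, 2, 29, 49]


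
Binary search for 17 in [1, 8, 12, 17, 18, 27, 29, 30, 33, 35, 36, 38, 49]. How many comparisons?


Search for 17:
[0,12] mid=6 arr[6]=29
[0,5] mid=2 arr[2]=12
[3,5] mid=4 arr[4]=18
[3,3] mid=3 arr[3]=17
Total: 4 comparisons


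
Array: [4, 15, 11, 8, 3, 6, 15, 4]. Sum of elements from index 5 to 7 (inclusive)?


Prefix sums: [0, 4, 19, 30, 38, 41, 47, 62, 66]
Sum[5..7] = prefix[8] - prefix[5] = 66 - 41 = 25


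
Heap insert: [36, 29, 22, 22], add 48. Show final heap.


Append 48: [36, 29, 22, 22, 48]
Bubble up: swap idx 4(48) with idx 1(29); swap idx 1(48) with idx 0(36)
Result: [48, 36, 22, 22, 29]


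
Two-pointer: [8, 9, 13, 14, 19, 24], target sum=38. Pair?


Two pointers: lo=0, hi=5
Found pair: (14, 24) summing to 38


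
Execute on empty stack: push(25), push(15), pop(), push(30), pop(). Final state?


push(25) -> [25]
push(15) -> [25, 15]
pop() returns 15 -> [25]
push(30) -> [25, 30]
pop() returns 30 -> [25]
Final stack (bottom to top): [25]


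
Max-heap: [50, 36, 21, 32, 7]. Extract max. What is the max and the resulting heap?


Max = 50
Replace root with last, heapify down
Resulting heap: [36, 32, 21, 7]


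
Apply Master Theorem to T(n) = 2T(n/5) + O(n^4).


a=2, b=5, c=4. log_5(2)=0.431 < c=4. Case 3: O(n^c) = O(n^4)
Complexity: O(n^4)


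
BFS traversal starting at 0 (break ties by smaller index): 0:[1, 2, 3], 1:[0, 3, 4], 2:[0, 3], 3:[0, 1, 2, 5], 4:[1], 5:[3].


BFS queue: start with [0]
Visit order: [0, 1, 2, 3, 4, 5]


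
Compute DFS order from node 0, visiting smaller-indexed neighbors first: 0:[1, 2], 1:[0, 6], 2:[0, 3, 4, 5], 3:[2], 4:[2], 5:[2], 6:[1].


DFS stack-based: start with [0]
Visit order: [0, 1, 6, 2, 3, 4, 5]


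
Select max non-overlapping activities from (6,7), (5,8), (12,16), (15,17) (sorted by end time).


Greedy: pick earliest-ending, then skip overlaps.
Selected (2 activities): [(6, 7), (12, 16)]


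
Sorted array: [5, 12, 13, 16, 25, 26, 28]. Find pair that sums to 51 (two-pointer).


Two pointers: lo=0, hi=6
Found pair: (25, 26) summing to 51


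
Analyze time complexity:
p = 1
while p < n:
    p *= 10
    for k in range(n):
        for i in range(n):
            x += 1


Per nesting level: O(log n) * O(n) * O(n) = O(n^2 log n)
Complexity: O(n^2 log n)


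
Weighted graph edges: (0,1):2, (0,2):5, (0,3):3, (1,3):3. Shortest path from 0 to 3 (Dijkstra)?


Dijkstra from 0:
Distances: {0: 0, 1: 2, 2: 5, 3: 3}
Shortest distance to 3 = 3, path = [0, 3]


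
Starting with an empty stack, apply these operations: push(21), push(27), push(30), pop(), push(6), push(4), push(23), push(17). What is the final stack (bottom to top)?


push(21) -> [21]
push(27) -> [21, 27]
push(30) -> [21, 27, 30]
pop() returns 30 -> [21, 27]
push(6) -> [21, 27, 6]
push(4) -> [21, 27, 6, 4]
push(23) -> [21, 27, 6, 4, 23]
push(17) -> [21, 27, 6, 4, 23, 17]
Final stack (bottom to top): [21, 27, 6, 4, 23, 17]


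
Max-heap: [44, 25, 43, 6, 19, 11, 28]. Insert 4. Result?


Append 4: [44, 25, 43, 6, 19, 11, 28, 4]
Bubble up: no swaps needed
Result: [44, 25, 43, 6, 19, 11, 28, 4]


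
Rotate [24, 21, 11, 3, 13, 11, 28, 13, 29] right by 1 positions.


Right rotate by 1: [29, 24, 21, 11, 3, 13, 11, 28, 13]


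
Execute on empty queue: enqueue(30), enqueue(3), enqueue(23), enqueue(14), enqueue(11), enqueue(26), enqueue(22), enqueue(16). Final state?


enqueue(30) -> [30]
enqueue(3) -> [30, 3]
enqueue(23) -> [30, 3, 23]
enqueue(14) -> [30, 3, 23, 14]
enqueue(11) -> [30, 3, 23, 14, 11]
enqueue(26) -> [30, 3, 23, 14, 11, 26]
enqueue(22) -> [30, 3, 23, 14, 11, 26, 22]
enqueue(16) -> [30, 3, 23, 14, 11, 26, 22, 16]
Final queue (front to back): [30, 3, 23, 14, 11, 26, 22, 16]


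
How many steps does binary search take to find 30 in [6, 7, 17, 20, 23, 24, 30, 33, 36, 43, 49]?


Search for 30:
[0,10] mid=5 arr[5]=24
[6,10] mid=8 arr[8]=36
[6,7] mid=6 arr[6]=30
Total: 3 comparisons


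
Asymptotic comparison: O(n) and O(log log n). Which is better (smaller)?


double-logarithmic grows slower than linear
O(log log n) is asymptotically smaller; O(n) grows faster


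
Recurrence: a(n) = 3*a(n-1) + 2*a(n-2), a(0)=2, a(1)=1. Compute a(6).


Build bottom-up:
...a(4)=83, a(5)=295, a(6)=3*295+2*83=1051


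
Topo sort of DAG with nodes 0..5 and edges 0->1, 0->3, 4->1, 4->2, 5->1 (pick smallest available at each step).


Kahn's algorithm, process smallest node first
Order: [0, 3, 4, 2, 5, 1]


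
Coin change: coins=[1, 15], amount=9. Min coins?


dp[0]=0; dp[i]=1+min(dp[i-c] for c in coins)
...dp[4]=4, dp[5]=5, dp[6]=6, dp[7]=7, dp[8]=8, dp[9]=9
Minimum coins for 9 = 9


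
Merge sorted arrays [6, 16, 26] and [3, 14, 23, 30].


Compare heads, take smaller each step.
Merged: [3, 6, 14, 16, 23, 26, 30]


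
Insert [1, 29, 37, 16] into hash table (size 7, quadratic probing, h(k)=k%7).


Insertions: 1->slot 1; 29->slot 2; 37->slot 3; 16->slot 6
Table: [None, 1, 29, 37, None, None, 16]


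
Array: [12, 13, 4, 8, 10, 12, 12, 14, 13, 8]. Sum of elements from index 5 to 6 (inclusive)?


Prefix sums: [0, 12, 25, 29, 37, 47, 59, 71, 85, 98, 106]
Sum[5..6] = prefix[7] - prefix[5] = 71 - 47 = 24


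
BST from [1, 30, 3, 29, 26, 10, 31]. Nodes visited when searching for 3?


BST root = 1
Search for 3: compare at each node
Path: [1, 30, 3]


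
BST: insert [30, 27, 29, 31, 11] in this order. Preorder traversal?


Root = 30; build tree by BST insertion.
Preorder traversal: [30, 27, 11, 29, 31]


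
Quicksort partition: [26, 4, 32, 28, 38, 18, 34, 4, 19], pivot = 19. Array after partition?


Elements <= 19 go left of pivot.
Result: [4, 18, 4, 19, 38, 26, 34, 32, 28], pivot at index 3


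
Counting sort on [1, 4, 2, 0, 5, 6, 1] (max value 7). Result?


Count array: [1, 2, 1, 0, 1, 1, 1, 0]
Reconstruct: [0, 1, 1, 2, 4, 5, 6]


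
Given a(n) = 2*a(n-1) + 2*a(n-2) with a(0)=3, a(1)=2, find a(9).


Build bottom-up:
...a(7)=1376, a(8)=3760, a(9)=2*3760+2*1376=10272


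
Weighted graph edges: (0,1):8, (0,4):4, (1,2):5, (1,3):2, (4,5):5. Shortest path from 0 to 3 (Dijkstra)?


Dijkstra from 0:
Distances: {0: 0, 1: 8, 2: 13, 3: 10, 4: 4, 5: 9}
Shortest distance to 3 = 10, path = [0, 1, 3]


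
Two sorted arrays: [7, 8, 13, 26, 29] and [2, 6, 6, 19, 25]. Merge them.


Compare heads, take smaller each step.
Merged: [2, 6, 6, 7, 8, 13, 19, 25, 26, 29]


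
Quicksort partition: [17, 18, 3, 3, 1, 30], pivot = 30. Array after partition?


Elements <= 30 go left of pivot.
Result: [17, 18, 3, 3, 1, 30], pivot at index 5


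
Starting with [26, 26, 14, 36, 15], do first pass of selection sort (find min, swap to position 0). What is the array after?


After one pass: [14, 26, 26, 36, 15]


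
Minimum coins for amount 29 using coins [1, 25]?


dp[0]=0; dp[i]=1+min(dp[i-c] for c in coins)
...dp[24]=24, dp[25]=1, dp[26]=2, dp[27]=3, dp[28]=4, dp[29]=5
Minimum coins for 29 = 5


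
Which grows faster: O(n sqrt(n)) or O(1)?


constant grows slower than n^1.5
O(1) is asymptotically smaller; O(n sqrt(n)) grows faster


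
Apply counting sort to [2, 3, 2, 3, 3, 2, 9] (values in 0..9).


Count array: [0, 0, 3, 3, 0, 0, 0, 0, 0, 1]
Reconstruct: [2, 2, 2, 3, 3, 3, 9]


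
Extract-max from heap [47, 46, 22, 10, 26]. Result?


Max = 47
Replace root with last, heapify down
Resulting heap: [46, 26, 22, 10]


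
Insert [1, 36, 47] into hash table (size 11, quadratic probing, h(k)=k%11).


Insertions: 1->slot 1; 36->slot 3; 47->slot 4
Table: [None, 1, None, 36, 47, None, None, None, None, None, None]


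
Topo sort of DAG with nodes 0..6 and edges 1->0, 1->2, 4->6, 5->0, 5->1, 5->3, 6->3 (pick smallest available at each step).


Kahn's algorithm, process smallest node first
Order: [4, 5, 1, 0, 2, 6, 3]


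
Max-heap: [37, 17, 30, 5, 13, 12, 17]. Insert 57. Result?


Append 57: [37, 17, 30, 5, 13, 12, 17, 57]
Bubble up: swap idx 7(57) with idx 3(5); swap idx 3(57) with idx 1(17); swap idx 1(57) with idx 0(37)
Result: [57, 37, 30, 17, 13, 12, 17, 5]


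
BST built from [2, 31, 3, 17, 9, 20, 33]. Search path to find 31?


BST root = 2
Search for 31: compare at each node
Path: [2, 31]


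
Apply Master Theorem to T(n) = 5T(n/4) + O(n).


a=5, b=4, c=1. log_4(5)=1.161 > c=1. Case 1: O(n^log_b(a)) = O(n^1.161)
Complexity: O(n^1.161)


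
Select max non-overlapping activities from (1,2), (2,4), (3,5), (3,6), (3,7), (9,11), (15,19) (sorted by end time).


Greedy: pick earliest-ending, then skip overlaps.
Selected (4 activities): [(1, 2), (2, 4), (9, 11), (15, 19)]


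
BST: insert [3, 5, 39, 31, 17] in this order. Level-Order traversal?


Root = 3; build tree by BST insertion.
Level-Order traversal: [3, 5, 39, 31, 17]


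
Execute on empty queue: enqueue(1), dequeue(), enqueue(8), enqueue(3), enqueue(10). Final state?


enqueue(1) -> [1]
dequeue() returns 1 -> []
enqueue(8) -> [8]
enqueue(3) -> [8, 3]
enqueue(10) -> [8, 3, 10]
Final queue (front to back): [8, 3, 10]


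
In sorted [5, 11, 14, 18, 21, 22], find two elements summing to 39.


Two pointers: lo=0, hi=5
Found pair: (18, 21) summing to 39


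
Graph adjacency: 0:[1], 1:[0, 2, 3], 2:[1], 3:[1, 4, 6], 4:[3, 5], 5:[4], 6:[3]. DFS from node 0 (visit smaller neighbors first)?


DFS stack-based: start with [0]
Visit order: [0, 1, 2, 3, 4, 5, 6]


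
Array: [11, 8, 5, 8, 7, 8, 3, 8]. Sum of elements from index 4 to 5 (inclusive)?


Prefix sums: [0, 11, 19, 24, 32, 39, 47, 50, 58]
Sum[4..5] = prefix[6] - prefix[4] = 47 - 32 = 15


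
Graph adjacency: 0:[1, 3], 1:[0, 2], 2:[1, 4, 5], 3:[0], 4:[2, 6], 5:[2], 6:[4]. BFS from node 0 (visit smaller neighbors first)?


BFS queue: start with [0]
Visit order: [0, 1, 3, 2, 4, 5, 6]


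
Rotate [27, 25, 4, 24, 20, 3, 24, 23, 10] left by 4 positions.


Left rotate by 4: [20, 3, 24, 23, 10, 27, 25, 4, 24]


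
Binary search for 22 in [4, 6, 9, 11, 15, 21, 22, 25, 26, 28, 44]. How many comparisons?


Search for 22:
[0,10] mid=5 arr[5]=21
[6,10] mid=8 arr[8]=26
[6,7] mid=6 arr[6]=22
Total: 3 comparisons


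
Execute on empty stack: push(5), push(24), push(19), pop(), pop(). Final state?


push(5) -> [5]
push(24) -> [5, 24]
push(19) -> [5, 24, 19]
pop() returns 19 -> [5, 24]
pop() returns 24 -> [5]
Final stack (bottom to top): [5]


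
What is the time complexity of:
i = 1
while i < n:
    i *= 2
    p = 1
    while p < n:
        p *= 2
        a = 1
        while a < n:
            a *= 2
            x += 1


Per nesting level: O(log n) * O(log n) * O(log n) = O((log n)^3)
Complexity: O((log n)^3)


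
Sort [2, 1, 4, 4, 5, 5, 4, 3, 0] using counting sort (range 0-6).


Count array: [1, 1, 1, 1, 3, 2, 0]
Reconstruct: [0, 1, 2, 3, 4, 4, 4, 5, 5]


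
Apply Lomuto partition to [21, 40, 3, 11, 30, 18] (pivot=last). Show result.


Elements <= 18 go left of pivot.
Result: [3, 11, 18, 40, 30, 21], pivot at index 2


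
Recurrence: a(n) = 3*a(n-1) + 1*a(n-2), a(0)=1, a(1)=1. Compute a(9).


Build bottom-up:
...a(7)=1549, a(8)=5116, a(9)=3*5116+1*1549=16897


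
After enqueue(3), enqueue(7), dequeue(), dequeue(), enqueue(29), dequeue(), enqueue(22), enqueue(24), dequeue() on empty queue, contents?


enqueue(3) -> [3]
enqueue(7) -> [3, 7]
dequeue() returns 3 -> [7]
dequeue() returns 7 -> []
enqueue(29) -> [29]
dequeue() returns 29 -> []
enqueue(22) -> [22]
enqueue(24) -> [22, 24]
dequeue() returns 22 -> [24]
Final queue (front to back): [24]


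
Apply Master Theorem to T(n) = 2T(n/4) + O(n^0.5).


a=2, b=4, c=0.5. log_4(2)=0.5 = c=0.5. Case 2: O(n^c log n) = O(sqrt(n) log n)
Complexity: O(sqrt(n) log n)


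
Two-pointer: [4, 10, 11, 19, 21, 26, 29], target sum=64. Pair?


Two pointers: lo=0, hi=6
No pair sums to 64


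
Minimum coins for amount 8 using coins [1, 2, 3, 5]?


dp[0]=0; dp[i]=1+min(dp[i-c] for c in coins)
...dp[3]=1, dp[4]=2, dp[5]=1, dp[6]=2, dp[7]=2, dp[8]=2
Minimum coins for 8 = 2


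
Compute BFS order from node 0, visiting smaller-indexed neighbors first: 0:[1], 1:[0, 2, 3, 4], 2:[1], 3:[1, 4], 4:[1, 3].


BFS queue: start with [0]
Visit order: [0, 1, 2, 3, 4]


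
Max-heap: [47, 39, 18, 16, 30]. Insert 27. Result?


Append 27: [47, 39, 18, 16, 30, 27]
Bubble up: swap idx 5(27) with idx 2(18)
Result: [47, 39, 27, 16, 30, 18]


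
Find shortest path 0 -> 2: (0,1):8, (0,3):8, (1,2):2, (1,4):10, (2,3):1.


Dijkstra from 0:
Distances: {0: 0, 1: 8, 2: 9, 3: 8, 4: 18}
Shortest distance to 2 = 9, path = [0, 3, 2]


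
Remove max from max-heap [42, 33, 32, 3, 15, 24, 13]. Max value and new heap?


Max = 42
Replace root with last, heapify down
Resulting heap: [33, 15, 32, 3, 13, 24]


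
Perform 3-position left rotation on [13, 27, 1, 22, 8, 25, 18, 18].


Left rotate by 3: [22, 8, 25, 18, 18, 13, 27, 1]


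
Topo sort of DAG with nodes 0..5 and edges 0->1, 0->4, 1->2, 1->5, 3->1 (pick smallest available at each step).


Kahn's algorithm, process smallest node first
Order: [0, 3, 1, 2, 4, 5]


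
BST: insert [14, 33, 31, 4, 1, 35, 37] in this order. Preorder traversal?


Root = 14; build tree by BST insertion.
Preorder traversal: [14, 4, 1, 33, 31, 35, 37]


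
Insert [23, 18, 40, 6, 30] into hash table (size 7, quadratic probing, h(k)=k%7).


Insertions: 23->slot 2; 18->slot 4; 40->slot 5; 6->slot 6; 30->slot 3
Table: [None, None, 23, 30, 18, 40, 6]


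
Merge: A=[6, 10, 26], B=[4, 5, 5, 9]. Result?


Compare heads, take smaller each step.
Merged: [4, 5, 5, 6, 9, 10, 26]


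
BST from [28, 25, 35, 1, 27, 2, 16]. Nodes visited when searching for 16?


BST root = 28
Search for 16: compare at each node
Path: [28, 25, 1, 2, 16]


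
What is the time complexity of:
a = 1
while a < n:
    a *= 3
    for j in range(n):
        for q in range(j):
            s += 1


Per nesting level: O(log n) * O(n) * O(n) [triangular over j] = O(n^2 log n)
Complexity: O(n^2 log n)


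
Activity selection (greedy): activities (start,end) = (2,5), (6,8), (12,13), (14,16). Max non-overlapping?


Greedy: pick earliest-ending, then skip overlaps.
Selected (4 activities): [(2, 5), (6, 8), (12, 13), (14, 16)]


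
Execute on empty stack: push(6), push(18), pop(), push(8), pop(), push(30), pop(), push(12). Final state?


push(6) -> [6]
push(18) -> [6, 18]
pop() returns 18 -> [6]
push(8) -> [6, 8]
pop() returns 8 -> [6]
push(30) -> [6, 30]
pop() returns 30 -> [6]
push(12) -> [6, 12]
Final stack (bottom to top): [6, 12]


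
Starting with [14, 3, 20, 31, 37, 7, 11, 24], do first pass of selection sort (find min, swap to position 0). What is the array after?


After one pass: [3, 14, 20, 31, 37, 7, 11, 24]


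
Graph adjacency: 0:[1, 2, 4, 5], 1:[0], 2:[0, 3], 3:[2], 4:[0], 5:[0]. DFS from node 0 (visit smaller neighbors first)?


DFS stack-based: start with [0]
Visit order: [0, 1, 2, 3, 4, 5]


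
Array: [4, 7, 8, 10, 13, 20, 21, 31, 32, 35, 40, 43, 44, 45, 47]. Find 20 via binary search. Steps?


Search for 20:
[0,14] mid=7 arr[7]=31
[0,6] mid=3 arr[3]=10
[4,6] mid=5 arr[5]=20
Total: 3 comparisons


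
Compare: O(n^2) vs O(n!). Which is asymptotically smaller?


quadratic grows slower than factorial
O(n^2) is asymptotically smaller; O(n!) grows faster


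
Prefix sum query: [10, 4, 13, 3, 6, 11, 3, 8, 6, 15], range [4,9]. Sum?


Prefix sums: [0, 10, 14, 27, 30, 36, 47, 50, 58, 64, 79]
Sum[4..9] = prefix[10] - prefix[4] = 79 - 30 = 49


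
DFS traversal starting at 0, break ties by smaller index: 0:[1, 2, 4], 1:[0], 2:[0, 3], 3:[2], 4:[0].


DFS stack-based: start with [0]
Visit order: [0, 1, 2, 3, 4]


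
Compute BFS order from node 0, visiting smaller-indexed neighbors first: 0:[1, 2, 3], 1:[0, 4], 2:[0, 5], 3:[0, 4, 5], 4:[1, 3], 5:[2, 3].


BFS queue: start with [0]
Visit order: [0, 1, 2, 3, 4, 5]


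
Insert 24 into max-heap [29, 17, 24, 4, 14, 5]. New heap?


Append 24: [29, 17, 24, 4, 14, 5, 24]
Bubble up: no swaps needed
Result: [29, 17, 24, 4, 14, 5, 24]


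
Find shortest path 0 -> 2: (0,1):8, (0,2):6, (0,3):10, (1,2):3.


Dijkstra from 0:
Distances: {0: 0, 1: 8, 2: 6, 3: 10}
Shortest distance to 2 = 6, path = [0, 2]


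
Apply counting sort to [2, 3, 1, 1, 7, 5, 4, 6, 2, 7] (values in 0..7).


Count array: [0, 2, 2, 1, 1, 1, 1, 2]
Reconstruct: [1, 1, 2, 2, 3, 4, 5, 6, 7, 7]


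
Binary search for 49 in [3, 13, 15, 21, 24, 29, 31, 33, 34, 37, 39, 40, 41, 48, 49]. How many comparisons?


Search for 49:
[0,14] mid=7 arr[7]=33
[8,14] mid=11 arr[11]=40
[12,14] mid=13 arr[13]=48
[14,14] mid=14 arr[14]=49
Total: 4 comparisons


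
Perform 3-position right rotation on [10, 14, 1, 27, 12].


Right rotate by 3: [1, 27, 12, 10, 14]


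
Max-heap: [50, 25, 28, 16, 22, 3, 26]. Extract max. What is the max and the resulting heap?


Max = 50
Replace root with last, heapify down
Resulting heap: [28, 25, 26, 16, 22, 3]


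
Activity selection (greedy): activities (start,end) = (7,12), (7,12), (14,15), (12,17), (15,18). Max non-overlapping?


Greedy: pick earliest-ending, then skip overlaps.
Selected (3 activities): [(7, 12), (14, 15), (15, 18)]


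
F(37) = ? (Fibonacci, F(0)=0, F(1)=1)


F(n)=F(n-1)+F(n-2)
...F(35)=9227465, F(36)=14930352, F(37)=24157817


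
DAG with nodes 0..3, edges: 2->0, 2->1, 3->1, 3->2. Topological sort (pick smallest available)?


Kahn's algorithm, process smallest node first
Order: [3, 2, 0, 1]


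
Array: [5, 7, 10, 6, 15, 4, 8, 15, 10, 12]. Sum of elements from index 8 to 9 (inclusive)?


Prefix sums: [0, 5, 12, 22, 28, 43, 47, 55, 70, 80, 92]
Sum[8..9] = prefix[10] - prefix[8] = 92 - 70 = 22


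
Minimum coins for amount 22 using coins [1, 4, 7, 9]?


dp[0]=0; dp[i]=1+min(dp[i-c] for c in coins)
...dp[17]=3, dp[18]=2, dp[19]=3, dp[20]=3, dp[21]=3, dp[22]=3
Minimum coins for 22 = 3


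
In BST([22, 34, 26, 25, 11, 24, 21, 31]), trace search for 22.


BST root = 22
Search for 22: compare at each node
Path: [22]


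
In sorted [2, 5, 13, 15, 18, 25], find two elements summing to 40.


Two pointers: lo=0, hi=5
Found pair: (15, 25) summing to 40


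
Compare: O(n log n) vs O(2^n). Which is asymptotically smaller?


linearithmic grows slower than exponential
O(n log n) is asymptotically smaller; O(2^n) grows faster


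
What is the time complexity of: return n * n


Analysis: constant-time operation, no loop
Complexity: O(1)


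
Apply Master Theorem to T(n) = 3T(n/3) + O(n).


a=3, b=3, c=1. log_3(3)=1 = c=1. Case 2: O(n^c log n) = O(n log n)
Complexity: O(n log n)


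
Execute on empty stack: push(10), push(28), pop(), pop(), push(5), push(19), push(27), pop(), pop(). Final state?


push(10) -> [10]
push(28) -> [10, 28]
pop() returns 28 -> [10]
pop() returns 10 -> []
push(5) -> [5]
push(19) -> [5, 19]
push(27) -> [5, 19, 27]
pop() returns 27 -> [5, 19]
pop() returns 19 -> [5]
Final stack (bottom to top): [5]


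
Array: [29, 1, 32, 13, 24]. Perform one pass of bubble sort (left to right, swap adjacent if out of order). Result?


After one pass: [1, 29, 13, 24, 32]


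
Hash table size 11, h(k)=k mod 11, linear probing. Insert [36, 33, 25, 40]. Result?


Insertions: 36->slot 3; 33->slot 0; 25->slot 4; 40->slot 7
Table: [33, None, None, 36, 25, None, None, 40, None, None, None]


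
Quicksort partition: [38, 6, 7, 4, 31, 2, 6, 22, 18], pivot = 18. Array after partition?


Elements <= 18 go left of pivot.
Result: [6, 7, 4, 2, 6, 18, 31, 22, 38], pivot at index 5


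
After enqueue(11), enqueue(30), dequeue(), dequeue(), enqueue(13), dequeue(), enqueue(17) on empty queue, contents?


enqueue(11) -> [11]
enqueue(30) -> [11, 30]
dequeue() returns 11 -> [30]
dequeue() returns 30 -> []
enqueue(13) -> [13]
dequeue() returns 13 -> []
enqueue(17) -> [17]
Final queue (front to back): [17]


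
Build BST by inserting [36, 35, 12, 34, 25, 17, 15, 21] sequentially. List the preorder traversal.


Root = 36; build tree by BST insertion.
Preorder traversal: [36, 35, 12, 34, 25, 17, 15, 21]


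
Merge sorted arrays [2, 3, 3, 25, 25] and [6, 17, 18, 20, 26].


Compare heads, take smaller each step.
Merged: [2, 3, 3, 6, 17, 18, 20, 25, 25, 26]


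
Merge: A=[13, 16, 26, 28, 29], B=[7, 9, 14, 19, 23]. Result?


Compare heads, take smaller each step.
Merged: [7, 9, 13, 14, 16, 19, 23, 26, 28, 29]


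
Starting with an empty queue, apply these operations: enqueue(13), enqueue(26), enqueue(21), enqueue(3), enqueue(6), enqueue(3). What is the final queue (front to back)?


enqueue(13) -> [13]
enqueue(26) -> [13, 26]
enqueue(21) -> [13, 26, 21]
enqueue(3) -> [13, 26, 21, 3]
enqueue(6) -> [13, 26, 21, 3, 6]
enqueue(3) -> [13, 26, 21, 3, 6, 3]
Final queue (front to back): [13, 26, 21, 3, 6, 3]


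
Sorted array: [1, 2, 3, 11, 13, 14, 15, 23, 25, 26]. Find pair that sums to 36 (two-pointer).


Two pointers: lo=0, hi=9
Found pair: (11, 25) summing to 36


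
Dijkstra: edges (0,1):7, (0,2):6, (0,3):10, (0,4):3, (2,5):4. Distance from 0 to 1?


Dijkstra from 0:
Distances: {0: 0, 1: 7, 2: 6, 3: 10, 4: 3, 5: 10}
Shortest distance to 1 = 7, path = [0, 1]


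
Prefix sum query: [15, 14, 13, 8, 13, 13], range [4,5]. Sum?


Prefix sums: [0, 15, 29, 42, 50, 63, 76]
Sum[4..5] = prefix[6] - prefix[4] = 76 - 50 = 26


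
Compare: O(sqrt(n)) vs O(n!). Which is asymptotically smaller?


sublinear grows slower than factorial
O(sqrt(n)) is asymptotically smaller; O(n!) grows faster


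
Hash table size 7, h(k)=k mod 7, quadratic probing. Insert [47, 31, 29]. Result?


Insertions: 47->slot 5; 31->slot 3; 29->slot 1
Table: [None, 29, None, 31, None, 47, None]


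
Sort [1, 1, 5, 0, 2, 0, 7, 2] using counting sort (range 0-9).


Count array: [2, 2, 2, 0, 0, 1, 0, 1, 0, 0]
Reconstruct: [0, 0, 1, 1, 2, 2, 5, 7]


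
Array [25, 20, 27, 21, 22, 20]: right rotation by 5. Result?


Right rotate by 5: [20, 27, 21, 22, 20, 25]


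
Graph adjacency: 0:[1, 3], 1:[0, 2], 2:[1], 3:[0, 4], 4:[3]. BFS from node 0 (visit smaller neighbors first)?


BFS queue: start with [0]
Visit order: [0, 1, 3, 2, 4]


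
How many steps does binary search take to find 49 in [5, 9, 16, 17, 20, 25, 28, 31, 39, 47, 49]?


Search for 49:
[0,10] mid=5 arr[5]=25
[6,10] mid=8 arr[8]=39
[9,10] mid=9 arr[9]=47
[10,10] mid=10 arr[10]=49
Total: 4 comparisons


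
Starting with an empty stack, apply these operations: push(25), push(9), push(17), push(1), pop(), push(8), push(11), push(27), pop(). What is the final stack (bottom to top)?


push(25) -> [25]
push(9) -> [25, 9]
push(17) -> [25, 9, 17]
push(1) -> [25, 9, 17, 1]
pop() returns 1 -> [25, 9, 17]
push(8) -> [25, 9, 17, 8]
push(11) -> [25, 9, 17, 8, 11]
push(27) -> [25, 9, 17, 8, 11, 27]
pop() returns 27 -> [25, 9, 17, 8, 11]
Final stack (bottom to top): [25, 9, 17, 8, 11]


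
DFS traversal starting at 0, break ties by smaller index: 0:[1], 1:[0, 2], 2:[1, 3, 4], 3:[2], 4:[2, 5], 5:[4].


DFS stack-based: start with [0]
Visit order: [0, 1, 2, 3, 4, 5]


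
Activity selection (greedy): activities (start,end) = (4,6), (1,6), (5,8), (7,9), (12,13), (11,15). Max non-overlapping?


Greedy: pick earliest-ending, then skip overlaps.
Selected (3 activities): [(4, 6), (7, 9), (12, 13)]


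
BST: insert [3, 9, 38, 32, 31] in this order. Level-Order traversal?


Root = 3; build tree by BST insertion.
Level-Order traversal: [3, 9, 38, 32, 31]


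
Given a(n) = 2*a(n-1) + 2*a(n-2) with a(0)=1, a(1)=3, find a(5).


Build bottom-up:
...a(3)=22, a(4)=60, a(5)=2*60+2*22=164


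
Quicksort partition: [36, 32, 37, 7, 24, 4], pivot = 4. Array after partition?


Elements <= 4 go left of pivot.
Result: [4, 32, 37, 7, 24, 36], pivot at index 0


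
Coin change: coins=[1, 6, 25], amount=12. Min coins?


dp[0]=0; dp[i]=1+min(dp[i-c] for c in coins)
...dp[7]=2, dp[8]=3, dp[9]=4, dp[10]=5, dp[11]=6, dp[12]=2
Minimum coins for 12 = 2


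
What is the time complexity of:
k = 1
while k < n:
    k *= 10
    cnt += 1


Per nesting level: O(log n) = O(log n)
Complexity: O(log n)


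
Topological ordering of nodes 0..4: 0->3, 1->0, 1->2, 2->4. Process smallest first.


Kahn's algorithm, process smallest node first
Order: [1, 0, 2, 3, 4]


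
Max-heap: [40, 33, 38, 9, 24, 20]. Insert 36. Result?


Append 36: [40, 33, 38, 9, 24, 20, 36]
Bubble up: no swaps needed
Result: [40, 33, 38, 9, 24, 20, 36]


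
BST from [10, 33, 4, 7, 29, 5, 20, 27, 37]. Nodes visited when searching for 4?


BST root = 10
Search for 4: compare at each node
Path: [10, 4]


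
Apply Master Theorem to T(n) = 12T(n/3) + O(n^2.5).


a=12, b=3, c=2.5. log_3(12)=2.262 < c=2.5. Case 3: O(n^c) = O(n^2.500)
Complexity: O(n^2.500)


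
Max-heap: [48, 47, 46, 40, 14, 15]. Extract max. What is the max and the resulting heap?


Max = 48
Replace root with last, heapify down
Resulting heap: [47, 40, 46, 15, 14]


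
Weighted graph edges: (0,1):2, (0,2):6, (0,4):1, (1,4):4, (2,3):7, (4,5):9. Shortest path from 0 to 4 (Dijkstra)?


Dijkstra from 0:
Distances: {0: 0, 1: 2, 2: 6, 3: 13, 4: 1, 5: 10}
Shortest distance to 4 = 1, path = [0, 4]


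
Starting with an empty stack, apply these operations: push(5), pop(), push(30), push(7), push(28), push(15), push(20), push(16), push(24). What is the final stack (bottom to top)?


push(5) -> [5]
pop() returns 5 -> []
push(30) -> [30]
push(7) -> [30, 7]
push(28) -> [30, 7, 28]
push(15) -> [30, 7, 28, 15]
push(20) -> [30, 7, 28, 15, 20]
push(16) -> [30, 7, 28, 15, 20, 16]
push(24) -> [30, 7, 28, 15, 20, 16, 24]
Final stack (bottom to top): [30, 7, 28, 15, 20, 16, 24]


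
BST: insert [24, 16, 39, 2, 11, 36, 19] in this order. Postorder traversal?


Root = 24; build tree by BST insertion.
Postorder traversal: [11, 2, 19, 16, 36, 39, 24]


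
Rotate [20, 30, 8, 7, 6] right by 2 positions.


Right rotate by 2: [7, 6, 20, 30, 8]


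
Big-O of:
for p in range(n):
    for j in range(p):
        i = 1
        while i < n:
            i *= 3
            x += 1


Per nesting level: O(n) * O(n) [triangular over p] * O(log n) = O(n^2 log n)
Complexity: O(n^2 log n)


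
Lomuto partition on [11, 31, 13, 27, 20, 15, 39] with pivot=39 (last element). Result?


Elements <= 39 go left of pivot.
Result: [11, 31, 13, 27, 20, 15, 39], pivot at index 6


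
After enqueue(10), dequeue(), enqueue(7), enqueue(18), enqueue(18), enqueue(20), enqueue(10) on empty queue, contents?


enqueue(10) -> [10]
dequeue() returns 10 -> []
enqueue(7) -> [7]
enqueue(18) -> [7, 18]
enqueue(18) -> [7, 18, 18]
enqueue(20) -> [7, 18, 18, 20]
enqueue(10) -> [7, 18, 18, 20, 10]
Final queue (front to back): [7, 18, 18, 20, 10]


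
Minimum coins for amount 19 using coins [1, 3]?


dp[0]=0; dp[i]=1+min(dp[i-c] for c in coins)
...dp[14]=6, dp[15]=5, dp[16]=6, dp[17]=7, dp[18]=6, dp[19]=7
Minimum coins for 19 = 7


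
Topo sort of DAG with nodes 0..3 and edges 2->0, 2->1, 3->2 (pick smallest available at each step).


Kahn's algorithm, process smallest node first
Order: [3, 2, 0, 1]


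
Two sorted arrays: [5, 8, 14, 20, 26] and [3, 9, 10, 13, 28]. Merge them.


Compare heads, take smaller each step.
Merged: [3, 5, 8, 9, 10, 13, 14, 20, 26, 28]


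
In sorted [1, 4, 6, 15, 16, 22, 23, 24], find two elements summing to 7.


Two pointers: lo=0, hi=7
Found pair: (1, 6) summing to 7


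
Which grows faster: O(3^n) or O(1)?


constant grows slower than exponential (base 3)
O(1) is asymptotically smaller; O(3^n) grows faster


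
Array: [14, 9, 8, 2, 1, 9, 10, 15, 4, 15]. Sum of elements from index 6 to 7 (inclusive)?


Prefix sums: [0, 14, 23, 31, 33, 34, 43, 53, 68, 72, 87]
Sum[6..7] = prefix[8] - prefix[6] = 68 - 43 = 25


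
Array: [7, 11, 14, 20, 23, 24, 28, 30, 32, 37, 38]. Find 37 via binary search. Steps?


Search for 37:
[0,10] mid=5 arr[5]=24
[6,10] mid=8 arr[8]=32
[9,10] mid=9 arr[9]=37
Total: 3 comparisons


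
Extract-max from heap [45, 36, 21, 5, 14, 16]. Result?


Max = 45
Replace root with last, heapify down
Resulting heap: [36, 16, 21, 5, 14]


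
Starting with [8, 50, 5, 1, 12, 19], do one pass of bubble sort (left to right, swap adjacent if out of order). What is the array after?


After one pass: [8, 5, 1, 12, 19, 50]


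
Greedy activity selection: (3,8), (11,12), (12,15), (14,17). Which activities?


Greedy: pick earliest-ending, then skip overlaps.
Selected (3 activities): [(3, 8), (11, 12), (12, 15)]


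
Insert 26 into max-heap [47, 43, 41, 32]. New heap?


Append 26: [47, 43, 41, 32, 26]
Bubble up: no swaps needed
Result: [47, 43, 41, 32, 26]


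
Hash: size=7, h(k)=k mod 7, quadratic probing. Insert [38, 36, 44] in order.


Insertions: 38->slot 3; 36->slot 1; 44->slot 2
Table: [None, 36, 44, 38, None, None, None]


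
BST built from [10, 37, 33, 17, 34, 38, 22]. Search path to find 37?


BST root = 10
Search for 37: compare at each node
Path: [10, 37]


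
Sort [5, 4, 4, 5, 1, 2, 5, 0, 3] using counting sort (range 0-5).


Count array: [1, 1, 1, 1, 2, 3]
Reconstruct: [0, 1, 2, 3, 4, 4, 5, 5, 5]


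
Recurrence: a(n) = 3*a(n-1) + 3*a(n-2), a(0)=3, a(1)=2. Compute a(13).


Build bottom-up:
...a(11)=2220291, a(12)=8417763, a(13)=3*8417763+3*2220291=31914162


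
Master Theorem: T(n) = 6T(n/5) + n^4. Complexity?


a=6, b=5, c=4. log_5(6)=1.113 < c=4. Case 3: O(n^c) = O(n^4)
Complexity: O(n^4)


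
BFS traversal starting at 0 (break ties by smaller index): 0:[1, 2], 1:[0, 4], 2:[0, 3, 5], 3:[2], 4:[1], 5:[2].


BFS queue: start with [0]
Visit order: [0, 1, 2, 4, 3, 5]


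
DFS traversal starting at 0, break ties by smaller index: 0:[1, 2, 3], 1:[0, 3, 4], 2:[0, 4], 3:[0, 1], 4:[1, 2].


DFS stack-based: start with [0]
Visit order: [0, 1, 3, 4, 2]


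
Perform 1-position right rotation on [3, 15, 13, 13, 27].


Right rotate by 1: [27, 3, 15, 13, 13]


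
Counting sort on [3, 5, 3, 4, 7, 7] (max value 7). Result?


Count array: [0, 0, 0, 2, 1, 1, 0, 2]
Reconstruct: [3, 3, 4, 5, 7, 7]


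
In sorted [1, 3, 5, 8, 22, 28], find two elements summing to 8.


Two pointers: lo=0, hi=5
Found pair: (3, 5) summing to 8


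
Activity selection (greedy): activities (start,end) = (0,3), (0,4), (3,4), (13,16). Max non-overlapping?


Greedy: pick earliest-ending, then skip overlaps.
Selected (3 activities): [(0, 3), (3, 4), (13, 16)]


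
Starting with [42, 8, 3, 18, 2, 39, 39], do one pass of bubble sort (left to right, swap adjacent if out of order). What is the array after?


After one pass: [8, 3, 18, 2, 39, 39, 42]


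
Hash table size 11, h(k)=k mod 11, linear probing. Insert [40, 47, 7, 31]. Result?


Insertions: 40->slot 7; 47->slot 3; 7->slot 8; 31->slot 9
Table: [None, None, None, 47, None, None, None, 40, 7, 31, None]


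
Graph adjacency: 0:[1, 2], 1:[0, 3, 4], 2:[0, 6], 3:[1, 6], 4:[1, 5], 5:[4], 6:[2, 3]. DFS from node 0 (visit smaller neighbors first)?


DFS stack-based: start with [0]
Visit order: [0, 1, 3, 6, 2, 4, 5]


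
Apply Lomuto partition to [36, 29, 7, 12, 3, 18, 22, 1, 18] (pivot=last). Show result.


Elements <= 18 go left of pivot.
Result: [7, 12, 3, 18, 1, 18, 22, 36, 29], pivot at index 5


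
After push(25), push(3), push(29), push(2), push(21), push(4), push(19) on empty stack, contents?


push(25) -> [25]
push(3) -> [25, 3]
push(29) -> [25, 3, 29]
push(2) -> [25, 3, 29, 2]
push(21) -> [25, 3, 29, 2, 21]
push(4) -> [25, 3, 29, 2, 21, 4]
push(19) -> [25, 3, 29, 2, 21, 4, 19]
Final stack (bottom to top): [25, 3, 29, 2, 21, 4, 19]


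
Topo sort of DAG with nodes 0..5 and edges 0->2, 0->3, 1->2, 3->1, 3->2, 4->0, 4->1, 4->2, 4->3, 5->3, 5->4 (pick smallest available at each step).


Kahn's algorithm, process smallest node first
Order: [5, 4, 0, 3, 1, 2]


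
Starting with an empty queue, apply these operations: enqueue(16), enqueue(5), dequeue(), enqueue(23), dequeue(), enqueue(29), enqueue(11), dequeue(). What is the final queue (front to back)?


enqueue(16) -> [16]
enqueue(5) -> [16, 5]
dequeue() returns 16 -> [5]
enqueue(23) -> [5, 23]
dequeue() returns 5 -> [23]
enqueue(29) -> [23, 29]
enqueue(11) -> [23, 29, 11]
dequeue() returns 23 -> [29, 11]
Final queue (front to back): [29, 11]


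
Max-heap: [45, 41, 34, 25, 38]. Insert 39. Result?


Append 39: [45, 41, 34, 25, 38, 39]
Bubble up: swap idx 5(39) with idx 2(34)
Result: [45, 41, 39, 25, 38, 34]


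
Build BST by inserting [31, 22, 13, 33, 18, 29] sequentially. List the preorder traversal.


Root = 31; build tree by BST insertion.
Preorder traversal: [31, 22, 13, 18, 29, 33]


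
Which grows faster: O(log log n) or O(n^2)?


double-logarithmic grows slower than quadratic
O(log log n) is asymptotically smaller; O(n^2) grows faster


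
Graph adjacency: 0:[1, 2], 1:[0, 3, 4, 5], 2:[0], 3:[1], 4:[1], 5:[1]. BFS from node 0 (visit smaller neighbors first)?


BFS queue: start with [0]
Visit order: [0, 1, 2, 3, 4, 5]


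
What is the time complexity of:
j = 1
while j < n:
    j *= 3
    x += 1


Per nesting level: O(log n) = O(log n)
Complexity: O(log n)


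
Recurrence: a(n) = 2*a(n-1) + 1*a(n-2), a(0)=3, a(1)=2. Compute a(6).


Build bottom-up:
...a(4)=39, a(5)=94, a(6)=2*94+1*39=227


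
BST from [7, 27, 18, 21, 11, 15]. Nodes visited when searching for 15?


BST root = 7
Search for 15: compare at each node
Path: [7, 27, 18, 11, 15]


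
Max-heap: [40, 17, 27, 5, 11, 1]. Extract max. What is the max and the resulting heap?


Max = 40
Replace root with last, heapify down
Resulting heap: [27, 17, 1, 5, 11]


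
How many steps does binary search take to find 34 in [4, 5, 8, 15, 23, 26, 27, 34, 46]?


Search for 34:
[0,8] mid=4 arr[4]=23
[5,8] mid=6 arr[6]=27
[7,8] mid=7 arr[7]=34
Total: 3 comparisons


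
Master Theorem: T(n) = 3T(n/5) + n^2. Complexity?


a=3, b=5, c=2. log_5(3)=0.683 < c=2. Case 3: O(n^c) = O(n^2)
Complexity: O(n^2)


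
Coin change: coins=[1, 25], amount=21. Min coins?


dp[0]=0; dp[i]=1+min(dp[i-c] for c in coins)
...dp[16]=16, dp[17]=17, dp[18]=18, dp[19]=19, dp[20]=20, dp[21]=21
Minimum coins for 21 = 21


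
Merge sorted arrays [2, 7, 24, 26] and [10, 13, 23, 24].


Compare heads, take smaller each step.
Merged: [2, 7, 10, 13, 23, 24, 24, 26]


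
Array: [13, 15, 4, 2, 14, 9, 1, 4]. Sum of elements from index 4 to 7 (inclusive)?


Prefix sums: [0, 13, 28, 32, 34, 48, 57, 58, 62]
Sum[4..7] = prefix[8] - prefix[4] = 62 - 34 = 28


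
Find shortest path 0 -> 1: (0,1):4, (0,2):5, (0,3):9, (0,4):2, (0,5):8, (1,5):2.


Dijkstra from 0:
Distances: {0: 0, 1: 4, 2: 5, 3: 9, 4: 2, 5: 6}
Shortest distance to 1 = 4, path = [0, 1]


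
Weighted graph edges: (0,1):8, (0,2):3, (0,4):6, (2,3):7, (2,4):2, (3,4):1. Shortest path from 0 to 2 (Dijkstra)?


Dijkstra from 0:
Distances: {0: 0, 1: 8, 2: 3, 3: 6, 4: 5}
Shortest distance to 2 = 3, path = [0, 2]


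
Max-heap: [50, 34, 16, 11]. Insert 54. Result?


Append 54: [50, 34, 16, 11, 54]
Bubble up: swap idx 4(54) with idx 1(34); swap idx 1(54) with idx 0(50)
Result: [54, 50, 16, 11, 34]
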